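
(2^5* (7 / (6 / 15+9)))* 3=3360 / 47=71.49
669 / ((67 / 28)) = 18732 / 67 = 279.58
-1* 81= -81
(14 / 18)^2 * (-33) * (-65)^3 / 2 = 148022875 / 54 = 2741164.35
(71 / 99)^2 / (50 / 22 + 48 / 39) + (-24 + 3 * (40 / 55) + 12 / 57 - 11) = -275314388 / 8481429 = -32.46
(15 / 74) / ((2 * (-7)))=-15 / 1036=-0.01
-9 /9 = -1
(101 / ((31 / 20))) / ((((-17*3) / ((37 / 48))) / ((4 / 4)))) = -0.98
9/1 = 9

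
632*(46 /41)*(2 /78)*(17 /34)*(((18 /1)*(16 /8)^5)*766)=2137838592 /533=4010954.21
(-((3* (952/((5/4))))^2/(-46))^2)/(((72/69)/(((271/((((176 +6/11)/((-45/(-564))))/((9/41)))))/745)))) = -1784996208178089984/4007698724375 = -445391.81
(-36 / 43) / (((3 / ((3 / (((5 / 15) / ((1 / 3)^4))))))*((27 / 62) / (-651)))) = 53816 / 1161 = 46.35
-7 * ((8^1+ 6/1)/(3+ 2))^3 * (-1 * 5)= 19208/25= 768.32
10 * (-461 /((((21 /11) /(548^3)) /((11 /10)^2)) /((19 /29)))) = -959277507642784 /3045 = -315033664250.50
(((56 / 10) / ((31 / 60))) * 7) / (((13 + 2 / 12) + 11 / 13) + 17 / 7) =1284192 / 278287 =4.61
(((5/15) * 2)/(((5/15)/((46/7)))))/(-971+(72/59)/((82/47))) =-222548/16430099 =-0.01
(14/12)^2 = 49/36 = 1.36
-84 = -84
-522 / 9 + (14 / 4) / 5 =-573 / 10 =-57.30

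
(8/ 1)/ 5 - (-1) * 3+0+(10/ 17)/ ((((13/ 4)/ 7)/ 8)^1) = 14.74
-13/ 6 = -2.17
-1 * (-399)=399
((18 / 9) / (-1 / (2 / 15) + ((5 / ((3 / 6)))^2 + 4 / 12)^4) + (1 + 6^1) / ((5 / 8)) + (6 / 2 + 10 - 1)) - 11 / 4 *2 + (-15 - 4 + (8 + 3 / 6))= 591014924352 / 82085405935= 7.20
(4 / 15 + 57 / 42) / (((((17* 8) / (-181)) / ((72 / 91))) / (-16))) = 1481304 / 54145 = 27.36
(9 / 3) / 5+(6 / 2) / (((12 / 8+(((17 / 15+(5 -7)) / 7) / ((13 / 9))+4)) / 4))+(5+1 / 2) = 31519 / 3790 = 8.32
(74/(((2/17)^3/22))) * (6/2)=5998773/2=2999386.50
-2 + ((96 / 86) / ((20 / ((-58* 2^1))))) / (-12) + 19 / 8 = 1573 / 1720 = 0.91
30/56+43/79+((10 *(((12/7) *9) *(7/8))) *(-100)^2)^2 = 4031370000002389/2212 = 1822500000001.08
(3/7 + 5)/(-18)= -19/63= -0.30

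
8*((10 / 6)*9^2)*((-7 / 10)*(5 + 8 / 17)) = -70308 / 17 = -4135.76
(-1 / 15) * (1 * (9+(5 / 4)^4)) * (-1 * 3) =2929 / 1280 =2.29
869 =869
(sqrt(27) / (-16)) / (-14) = 0.02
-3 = -3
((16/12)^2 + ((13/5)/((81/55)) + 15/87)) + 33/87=9619/2349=4.09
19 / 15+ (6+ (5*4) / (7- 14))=463 / 105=4.41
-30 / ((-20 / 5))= 15 / 2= 7.50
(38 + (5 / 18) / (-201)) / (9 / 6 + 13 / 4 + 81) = 274958 / 620487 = 0.44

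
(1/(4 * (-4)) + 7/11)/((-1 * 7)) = -101/1232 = -0.08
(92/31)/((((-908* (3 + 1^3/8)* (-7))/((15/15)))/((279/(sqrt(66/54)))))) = 4968* sqrt(11)/436975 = 0.04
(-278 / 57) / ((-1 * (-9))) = -0.54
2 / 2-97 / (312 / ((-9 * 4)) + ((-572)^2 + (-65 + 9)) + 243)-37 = -35355423 / 982087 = -36.00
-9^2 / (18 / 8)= -36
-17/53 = -0.32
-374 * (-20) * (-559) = -4181320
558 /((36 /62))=961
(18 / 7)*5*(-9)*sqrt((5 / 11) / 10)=-24.67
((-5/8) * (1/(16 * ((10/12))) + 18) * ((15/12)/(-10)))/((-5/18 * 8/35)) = -45549/2048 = -22.24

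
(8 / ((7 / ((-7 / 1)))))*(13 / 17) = -6.12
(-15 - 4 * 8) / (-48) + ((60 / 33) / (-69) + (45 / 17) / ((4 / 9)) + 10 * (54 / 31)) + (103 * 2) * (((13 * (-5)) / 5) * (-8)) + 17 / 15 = 686370752677 / 31999440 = 21449.46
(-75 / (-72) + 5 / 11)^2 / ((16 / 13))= 2028325 / 1115136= 1.82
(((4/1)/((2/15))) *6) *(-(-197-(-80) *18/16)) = 19260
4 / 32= 1 / 8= 0.12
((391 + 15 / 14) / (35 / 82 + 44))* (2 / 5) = 450098 / 127505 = 3.53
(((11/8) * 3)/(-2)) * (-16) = 33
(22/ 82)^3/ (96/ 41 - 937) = -0.00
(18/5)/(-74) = -9/185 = -0.05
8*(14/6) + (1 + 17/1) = 110/3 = 36.67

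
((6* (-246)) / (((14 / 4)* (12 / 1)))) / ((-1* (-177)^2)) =0.00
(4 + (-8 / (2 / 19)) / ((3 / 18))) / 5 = -452 / 5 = -90.40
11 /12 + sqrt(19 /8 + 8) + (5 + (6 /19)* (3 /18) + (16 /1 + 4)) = sqrt(166) /4 + 5921 /228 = 29.19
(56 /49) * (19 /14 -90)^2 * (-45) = -404102.89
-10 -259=-269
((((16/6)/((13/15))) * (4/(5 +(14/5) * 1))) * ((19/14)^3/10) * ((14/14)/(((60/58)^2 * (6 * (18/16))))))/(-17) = -11536838/3591925155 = -0.00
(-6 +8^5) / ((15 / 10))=65524 / 3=21841.33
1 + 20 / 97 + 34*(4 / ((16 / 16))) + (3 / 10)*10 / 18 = 79951 / 582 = 137.37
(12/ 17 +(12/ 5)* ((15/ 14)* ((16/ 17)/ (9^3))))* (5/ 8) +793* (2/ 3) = 10200181/ 19278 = 529.11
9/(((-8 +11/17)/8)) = -1224/125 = -9.79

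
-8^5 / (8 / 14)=-57344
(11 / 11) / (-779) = -1 / 779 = -0.00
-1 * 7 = -7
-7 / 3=-2.33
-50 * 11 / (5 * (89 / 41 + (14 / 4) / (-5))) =-45100 / 603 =-74.79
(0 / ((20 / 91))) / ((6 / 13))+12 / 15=4 / 5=0.80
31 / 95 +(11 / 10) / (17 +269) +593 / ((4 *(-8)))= -719307 / 39520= -18.20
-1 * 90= -90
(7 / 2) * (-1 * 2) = -7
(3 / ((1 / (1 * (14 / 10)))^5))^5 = 325879674578343470896101 / 298023223876953125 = 1093470.74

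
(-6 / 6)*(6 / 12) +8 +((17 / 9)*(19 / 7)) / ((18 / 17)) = 6998 / 567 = 12.34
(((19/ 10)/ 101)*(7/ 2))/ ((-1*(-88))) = 133/ 177760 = 0.00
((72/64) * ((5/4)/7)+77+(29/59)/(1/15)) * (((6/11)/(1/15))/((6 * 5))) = 3353181/145376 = 23.07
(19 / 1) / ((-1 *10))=-19 / 10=-1.90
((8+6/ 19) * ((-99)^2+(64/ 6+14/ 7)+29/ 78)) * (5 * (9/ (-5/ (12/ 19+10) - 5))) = -36647307630/ 54587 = -671355.96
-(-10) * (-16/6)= -80/3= -26.67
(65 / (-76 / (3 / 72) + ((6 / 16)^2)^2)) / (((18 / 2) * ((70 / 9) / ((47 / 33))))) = -0.00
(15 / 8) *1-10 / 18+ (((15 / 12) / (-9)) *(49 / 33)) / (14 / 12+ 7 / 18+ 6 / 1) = 34795 / 26928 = 1.29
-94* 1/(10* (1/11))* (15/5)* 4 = -6204/5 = -1240.80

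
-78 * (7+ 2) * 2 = -1404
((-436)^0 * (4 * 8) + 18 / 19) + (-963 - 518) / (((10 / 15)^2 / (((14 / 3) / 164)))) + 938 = 5460025 / 6232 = 876.13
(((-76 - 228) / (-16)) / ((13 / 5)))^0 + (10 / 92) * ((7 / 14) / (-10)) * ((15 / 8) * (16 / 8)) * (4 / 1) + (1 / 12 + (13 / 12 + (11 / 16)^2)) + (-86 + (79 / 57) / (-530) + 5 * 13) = -546816427 / 29646080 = -18.44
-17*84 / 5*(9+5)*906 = -18112752 / 5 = -3622550.40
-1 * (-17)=17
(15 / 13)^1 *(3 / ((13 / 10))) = 450 / 169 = 2.66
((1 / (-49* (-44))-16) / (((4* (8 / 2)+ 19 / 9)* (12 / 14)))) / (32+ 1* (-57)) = 20697 / 502040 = 0.04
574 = 574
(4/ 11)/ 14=2/ 77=0.03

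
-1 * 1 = -1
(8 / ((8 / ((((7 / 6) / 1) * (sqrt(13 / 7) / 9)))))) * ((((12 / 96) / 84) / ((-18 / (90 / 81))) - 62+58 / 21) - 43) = -5565029 * sqrt(91) / 2939328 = -18.06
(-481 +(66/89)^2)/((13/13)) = -3805645/7921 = -480.45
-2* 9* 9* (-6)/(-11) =-972/11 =-88.36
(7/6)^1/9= 7/54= 0.13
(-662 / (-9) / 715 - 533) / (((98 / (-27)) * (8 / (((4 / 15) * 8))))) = 6858386 / 175175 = 39.15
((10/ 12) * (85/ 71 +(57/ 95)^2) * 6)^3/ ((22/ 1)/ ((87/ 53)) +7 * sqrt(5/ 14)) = 4284122838141696/ 109798012808375-159827910342336 * sqrt(70)/ 109798012808375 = 26.84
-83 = -83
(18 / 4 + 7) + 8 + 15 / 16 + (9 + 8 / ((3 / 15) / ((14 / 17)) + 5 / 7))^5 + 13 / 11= 374470145492311703 / 237622018832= 1575906.76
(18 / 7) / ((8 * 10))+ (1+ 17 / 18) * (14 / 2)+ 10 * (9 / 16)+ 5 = 15289 / 630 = 24.27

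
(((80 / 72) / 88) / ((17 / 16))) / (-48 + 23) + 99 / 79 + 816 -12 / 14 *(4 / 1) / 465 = 117894456737 / 144258345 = 817.25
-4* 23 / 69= -4 / 3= -1.33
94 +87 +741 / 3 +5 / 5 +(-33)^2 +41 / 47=71387 / 47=1518.87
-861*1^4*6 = -5166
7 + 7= 14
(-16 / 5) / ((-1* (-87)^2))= 16 / 37845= 0.00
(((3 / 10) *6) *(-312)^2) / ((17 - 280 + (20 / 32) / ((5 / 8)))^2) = 219024 / 85805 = 2.55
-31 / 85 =-0.36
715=715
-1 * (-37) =37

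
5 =5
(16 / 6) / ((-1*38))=-4 / 57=-0.07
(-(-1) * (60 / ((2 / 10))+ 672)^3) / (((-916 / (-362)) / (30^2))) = 74797982409600 / 229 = 326628744146.72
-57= -57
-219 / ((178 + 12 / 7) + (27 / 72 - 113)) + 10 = 25306 / 3757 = 6.74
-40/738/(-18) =10/3321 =0.00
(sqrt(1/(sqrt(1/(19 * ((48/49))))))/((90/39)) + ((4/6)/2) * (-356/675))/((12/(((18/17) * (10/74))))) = -178/84915 + 13 * 57^(1/4) * sqrt(7)/8806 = 0.01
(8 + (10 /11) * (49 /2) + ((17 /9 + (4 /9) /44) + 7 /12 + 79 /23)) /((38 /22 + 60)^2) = 0.01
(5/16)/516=0.00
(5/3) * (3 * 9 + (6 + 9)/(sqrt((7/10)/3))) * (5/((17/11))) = 2475/17 + 1375 * sqrt(210)/119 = 313.03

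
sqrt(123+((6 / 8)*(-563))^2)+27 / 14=27 / 14+sqrt(2854689) / 4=424.32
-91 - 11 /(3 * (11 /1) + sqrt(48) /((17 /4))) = -9558210 /104651 + 2992 * sqrt(3) /313953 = -91.32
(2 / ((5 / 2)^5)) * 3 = 192 / 3125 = 0.06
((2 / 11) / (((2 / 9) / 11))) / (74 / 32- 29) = -144 / 427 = -0.34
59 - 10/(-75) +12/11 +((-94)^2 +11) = 1469692/165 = 8907.22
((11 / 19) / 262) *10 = 55 / 2489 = 0.02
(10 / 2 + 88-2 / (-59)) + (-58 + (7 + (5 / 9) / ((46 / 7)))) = 42.12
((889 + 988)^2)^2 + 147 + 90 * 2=12412437950968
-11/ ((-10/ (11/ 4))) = 121/ 40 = 3.02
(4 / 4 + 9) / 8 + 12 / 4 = 17 / 4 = 4.25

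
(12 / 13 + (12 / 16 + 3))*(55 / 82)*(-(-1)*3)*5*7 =1403325 / 4264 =329.11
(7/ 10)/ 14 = 1/ 20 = 0.05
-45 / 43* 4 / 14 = -90 / 301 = -0.30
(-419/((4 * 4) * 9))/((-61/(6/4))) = 419/5856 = 0.07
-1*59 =-59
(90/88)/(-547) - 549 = -13213377/24068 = -549.00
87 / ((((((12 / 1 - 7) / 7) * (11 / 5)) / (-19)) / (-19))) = 219849 / 11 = 19986.27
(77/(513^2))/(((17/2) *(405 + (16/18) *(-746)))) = -154/1154756331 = -0.00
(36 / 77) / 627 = 12 / 16093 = 0.00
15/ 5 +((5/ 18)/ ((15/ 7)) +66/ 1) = 3733/ 54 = 69.13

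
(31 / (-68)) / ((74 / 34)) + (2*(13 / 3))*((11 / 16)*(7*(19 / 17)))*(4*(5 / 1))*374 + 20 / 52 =2012591591 / 5772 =348681.84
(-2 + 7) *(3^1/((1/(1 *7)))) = 105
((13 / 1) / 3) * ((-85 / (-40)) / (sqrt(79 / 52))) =221 * sqrt(1027) / 948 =7.47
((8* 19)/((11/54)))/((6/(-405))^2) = 37397700/11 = 3399790.91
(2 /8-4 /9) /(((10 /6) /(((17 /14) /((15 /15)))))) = -17 /120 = -0.14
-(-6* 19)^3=1481544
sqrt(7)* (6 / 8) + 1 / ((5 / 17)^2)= 3* sqrt(7) / 4 + 289 / 25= 13.54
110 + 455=565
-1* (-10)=10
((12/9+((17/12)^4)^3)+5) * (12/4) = 215.03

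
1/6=0.17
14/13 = 1.08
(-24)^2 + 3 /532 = 306435 /532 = 576.01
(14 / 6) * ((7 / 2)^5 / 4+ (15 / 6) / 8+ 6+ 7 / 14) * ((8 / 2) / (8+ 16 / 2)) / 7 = 5893 / 512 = 11.51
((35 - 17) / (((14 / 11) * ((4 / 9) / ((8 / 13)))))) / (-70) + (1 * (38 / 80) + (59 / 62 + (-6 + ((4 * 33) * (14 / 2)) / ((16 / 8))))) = 72218233 / 157976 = 457.15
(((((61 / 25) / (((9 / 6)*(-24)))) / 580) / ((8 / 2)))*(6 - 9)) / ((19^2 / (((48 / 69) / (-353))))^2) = 244 / 93421912174030875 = 0.00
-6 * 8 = -48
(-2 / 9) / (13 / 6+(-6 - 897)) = 4 / 16215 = 0.00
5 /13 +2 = 31 /13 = 2.38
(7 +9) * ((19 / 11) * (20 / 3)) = 6080 / 33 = 184.24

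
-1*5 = -5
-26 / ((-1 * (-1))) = -26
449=449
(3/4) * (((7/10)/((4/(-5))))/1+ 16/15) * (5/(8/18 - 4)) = -207/1024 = -0.20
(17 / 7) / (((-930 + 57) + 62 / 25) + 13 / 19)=-8075 / 2892204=-0.00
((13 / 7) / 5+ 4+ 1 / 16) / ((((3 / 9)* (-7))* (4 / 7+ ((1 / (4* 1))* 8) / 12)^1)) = -2.57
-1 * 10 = -10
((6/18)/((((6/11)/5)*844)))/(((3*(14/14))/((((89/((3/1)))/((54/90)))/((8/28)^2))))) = 1199275/1640736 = 0.73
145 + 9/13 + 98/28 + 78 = 5907/26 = 227.19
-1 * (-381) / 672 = 127 / 224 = 0.57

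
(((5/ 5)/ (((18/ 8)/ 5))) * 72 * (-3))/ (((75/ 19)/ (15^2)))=-27360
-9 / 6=-3 / 2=-1.50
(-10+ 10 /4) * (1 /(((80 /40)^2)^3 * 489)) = -5 /20864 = -0.00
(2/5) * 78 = 156/5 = 31.20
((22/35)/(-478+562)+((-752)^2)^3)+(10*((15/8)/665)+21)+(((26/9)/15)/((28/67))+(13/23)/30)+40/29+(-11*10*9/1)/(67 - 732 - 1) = 2243768477358651909001968959/12407120460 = 180845223885144088.38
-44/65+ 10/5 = 86/65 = 1.32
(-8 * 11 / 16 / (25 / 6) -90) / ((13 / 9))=-20547 / 325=-63.22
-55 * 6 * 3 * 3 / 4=-1485 / 2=-742.50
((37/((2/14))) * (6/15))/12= 259/30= 8.63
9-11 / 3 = 16 / 3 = 5.33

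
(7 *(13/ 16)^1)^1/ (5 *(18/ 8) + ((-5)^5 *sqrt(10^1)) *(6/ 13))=-295750 *sqrt(10)/ 749995437 - 15379/ 4999969580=-0.00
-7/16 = -0.44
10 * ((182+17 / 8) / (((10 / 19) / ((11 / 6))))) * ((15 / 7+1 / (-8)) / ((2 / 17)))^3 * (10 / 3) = 107873449.73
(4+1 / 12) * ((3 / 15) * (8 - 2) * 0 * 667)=0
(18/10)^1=9/5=1.80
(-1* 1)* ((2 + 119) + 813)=-934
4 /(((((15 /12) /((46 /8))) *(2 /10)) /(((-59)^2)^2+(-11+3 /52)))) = 14492350669 /13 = 1114796205.31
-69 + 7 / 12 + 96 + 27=655 / 12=54.58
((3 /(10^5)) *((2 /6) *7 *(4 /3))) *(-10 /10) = -7 /75000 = -0.00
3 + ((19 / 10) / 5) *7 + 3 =433 / 50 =8.66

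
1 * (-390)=-390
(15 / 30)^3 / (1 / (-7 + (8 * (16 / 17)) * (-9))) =-9.35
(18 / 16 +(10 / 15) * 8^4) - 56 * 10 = 52123 / 24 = 2171.79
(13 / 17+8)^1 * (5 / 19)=745 / 323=2.31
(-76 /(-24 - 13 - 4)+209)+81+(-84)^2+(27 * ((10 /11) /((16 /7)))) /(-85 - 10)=503702315 /68552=7347.74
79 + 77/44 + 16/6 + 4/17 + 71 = 154.65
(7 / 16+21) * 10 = 1715 / 8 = 214.38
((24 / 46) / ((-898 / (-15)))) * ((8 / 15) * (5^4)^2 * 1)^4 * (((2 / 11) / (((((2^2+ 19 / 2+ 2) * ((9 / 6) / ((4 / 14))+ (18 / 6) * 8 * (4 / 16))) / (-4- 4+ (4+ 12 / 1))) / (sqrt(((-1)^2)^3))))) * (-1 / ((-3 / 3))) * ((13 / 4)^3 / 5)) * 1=268188476562500000000000000 / 285242067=940213620603513576.42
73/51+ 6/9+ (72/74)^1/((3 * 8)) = 8071/3774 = 2.14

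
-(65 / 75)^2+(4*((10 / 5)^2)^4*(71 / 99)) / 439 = 333833 / 362175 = 0.92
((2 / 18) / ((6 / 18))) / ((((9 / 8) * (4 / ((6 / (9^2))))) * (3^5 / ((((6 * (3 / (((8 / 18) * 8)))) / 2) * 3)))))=1 / 5832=0.00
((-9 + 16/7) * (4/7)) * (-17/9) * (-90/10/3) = -3196/147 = -21.74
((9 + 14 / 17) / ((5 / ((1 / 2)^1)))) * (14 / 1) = 1169 / 85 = 13.75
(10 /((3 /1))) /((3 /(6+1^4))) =70 /9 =7.78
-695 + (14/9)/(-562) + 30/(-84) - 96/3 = -25752905/35406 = -727.36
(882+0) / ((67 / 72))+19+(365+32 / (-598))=26679296 / 20033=1331.77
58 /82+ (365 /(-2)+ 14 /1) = -13759 /82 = -167.79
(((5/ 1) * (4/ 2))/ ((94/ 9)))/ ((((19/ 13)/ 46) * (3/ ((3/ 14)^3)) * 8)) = 121095/ 9801568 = 0.01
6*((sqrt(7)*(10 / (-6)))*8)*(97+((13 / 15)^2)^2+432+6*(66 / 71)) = -30775995296*sqrt(7) / 718875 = -113268.13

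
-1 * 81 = -81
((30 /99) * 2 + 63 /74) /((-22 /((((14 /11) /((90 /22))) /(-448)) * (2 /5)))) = 3559 /193406400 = 0.00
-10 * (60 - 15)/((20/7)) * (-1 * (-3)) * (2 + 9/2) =-12285/4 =-3071.25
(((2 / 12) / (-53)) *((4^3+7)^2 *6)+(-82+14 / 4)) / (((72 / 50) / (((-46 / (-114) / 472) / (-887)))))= 10581725 / 91064443968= 0.00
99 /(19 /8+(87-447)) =-792 /2861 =-0.28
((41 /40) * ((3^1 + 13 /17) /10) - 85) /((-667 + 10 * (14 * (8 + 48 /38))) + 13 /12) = -0.13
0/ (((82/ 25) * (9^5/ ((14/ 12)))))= 0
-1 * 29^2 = -841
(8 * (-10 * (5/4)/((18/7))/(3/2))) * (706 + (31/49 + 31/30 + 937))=-24176590/567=-42639.49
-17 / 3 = -5.67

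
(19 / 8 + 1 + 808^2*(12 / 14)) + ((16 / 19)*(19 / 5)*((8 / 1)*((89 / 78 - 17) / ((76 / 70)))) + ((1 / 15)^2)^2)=391596016620707 / 700245000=559227.15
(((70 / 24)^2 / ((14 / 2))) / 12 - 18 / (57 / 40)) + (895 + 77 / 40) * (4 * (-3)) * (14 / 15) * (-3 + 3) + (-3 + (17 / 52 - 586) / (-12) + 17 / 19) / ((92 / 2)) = -113040775 / 9816768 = -11.52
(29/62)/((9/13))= 377/558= 0.68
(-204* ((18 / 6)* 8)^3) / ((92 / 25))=-17625600 / 23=-766330.43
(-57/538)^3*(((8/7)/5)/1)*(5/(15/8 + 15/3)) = -1481544/7494066965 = -0.00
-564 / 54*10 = -104.44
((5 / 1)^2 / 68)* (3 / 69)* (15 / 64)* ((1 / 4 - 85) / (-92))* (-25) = -3178125 / 36835328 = -0.09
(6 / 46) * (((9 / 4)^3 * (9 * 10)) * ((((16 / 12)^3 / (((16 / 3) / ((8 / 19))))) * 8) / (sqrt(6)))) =81.72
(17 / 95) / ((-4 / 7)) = -119 / 380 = -0.31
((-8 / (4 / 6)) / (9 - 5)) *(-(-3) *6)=-54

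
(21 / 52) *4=21 / 13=1.62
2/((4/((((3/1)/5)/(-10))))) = -3/100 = -0.03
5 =5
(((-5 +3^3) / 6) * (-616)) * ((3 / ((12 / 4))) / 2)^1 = -3388 / 3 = -1129.33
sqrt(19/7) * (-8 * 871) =-6968 * sqrt(133)/7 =-11479.84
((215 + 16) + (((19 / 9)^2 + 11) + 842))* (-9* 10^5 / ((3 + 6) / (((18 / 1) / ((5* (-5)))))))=705320000 / 9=78368888.89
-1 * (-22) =22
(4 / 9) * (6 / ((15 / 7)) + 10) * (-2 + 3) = 256 / 45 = 5.69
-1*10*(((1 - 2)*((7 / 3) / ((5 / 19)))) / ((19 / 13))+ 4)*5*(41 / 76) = 6355 / 114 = 55.75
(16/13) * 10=160/13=12.31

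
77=77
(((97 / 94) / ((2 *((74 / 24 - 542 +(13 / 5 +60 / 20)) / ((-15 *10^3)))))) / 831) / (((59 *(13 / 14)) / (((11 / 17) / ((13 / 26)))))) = 203700000 / 493816541569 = 0.00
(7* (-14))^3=-941192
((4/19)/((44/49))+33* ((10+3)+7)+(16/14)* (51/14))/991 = 6804097/10148831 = 0.67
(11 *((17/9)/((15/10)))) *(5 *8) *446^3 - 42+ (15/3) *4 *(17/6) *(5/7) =9290395649632/189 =49155532537.74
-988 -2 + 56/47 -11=-46991/47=-999.81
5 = 5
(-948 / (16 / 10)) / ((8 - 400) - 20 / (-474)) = 1.51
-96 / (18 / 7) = -112 / 3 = -37.33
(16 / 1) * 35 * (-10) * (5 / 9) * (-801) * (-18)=-44856000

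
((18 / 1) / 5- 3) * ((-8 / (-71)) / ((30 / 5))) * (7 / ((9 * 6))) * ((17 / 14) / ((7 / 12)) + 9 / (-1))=-226 / 22365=-0.01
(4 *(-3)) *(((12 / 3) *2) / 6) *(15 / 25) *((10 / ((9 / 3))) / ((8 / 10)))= -40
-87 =-87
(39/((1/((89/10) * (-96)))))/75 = -55536/125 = -444.29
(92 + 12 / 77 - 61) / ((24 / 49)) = 16793 / 264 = 63.61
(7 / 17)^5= 16807 / 1419857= 0.01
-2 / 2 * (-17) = 17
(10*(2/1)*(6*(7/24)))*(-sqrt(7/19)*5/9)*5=-875*sqrt(133)/171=-59.01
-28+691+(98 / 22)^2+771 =175915 / 121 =1453.84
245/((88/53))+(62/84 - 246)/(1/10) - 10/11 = -2305.97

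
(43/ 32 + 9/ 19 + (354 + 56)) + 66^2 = 2898833/ 608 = 4767.82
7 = 7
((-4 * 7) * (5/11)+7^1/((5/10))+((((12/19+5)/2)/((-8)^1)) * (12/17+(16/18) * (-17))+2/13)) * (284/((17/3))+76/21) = 247899572/710073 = 349.12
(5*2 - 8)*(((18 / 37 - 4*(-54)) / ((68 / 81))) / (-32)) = -324405 / 20128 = -16.12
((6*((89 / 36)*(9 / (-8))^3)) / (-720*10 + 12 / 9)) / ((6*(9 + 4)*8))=21627 / 4599775232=0.00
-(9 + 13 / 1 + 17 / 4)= -105 / 4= -26.25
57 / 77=0.74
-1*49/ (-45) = 49/ 45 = 1.09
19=19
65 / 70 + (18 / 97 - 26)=-33795 / 1358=-24.89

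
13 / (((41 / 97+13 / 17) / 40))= 428740 / 979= 437.94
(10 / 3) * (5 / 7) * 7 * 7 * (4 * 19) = 26600 / 3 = 8866.67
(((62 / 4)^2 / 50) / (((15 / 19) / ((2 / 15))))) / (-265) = -18259 / 5962500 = -0.00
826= 826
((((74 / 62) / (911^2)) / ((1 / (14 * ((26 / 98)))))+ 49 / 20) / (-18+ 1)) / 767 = -8824569233 / 46964615248460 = -0.00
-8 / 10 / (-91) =4 / 455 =0.01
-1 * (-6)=6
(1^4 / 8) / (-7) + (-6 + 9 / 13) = -3877 / 728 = -5.33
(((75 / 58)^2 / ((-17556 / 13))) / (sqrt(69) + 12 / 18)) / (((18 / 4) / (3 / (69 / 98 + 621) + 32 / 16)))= 2851875 / 531638014831- 8555625*sqrt(69) / 1063276029662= -0.00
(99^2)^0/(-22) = -1/22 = -0.05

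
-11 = -11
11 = 11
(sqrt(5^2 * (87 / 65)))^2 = 435 / 13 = 33.46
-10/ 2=-5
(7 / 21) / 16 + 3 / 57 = 67 / 912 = 0.07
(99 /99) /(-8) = -1 /8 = -0.12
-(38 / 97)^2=-1444 / 9409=-0.15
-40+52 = 12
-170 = -170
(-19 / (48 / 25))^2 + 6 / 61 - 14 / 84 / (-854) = 96438835 / 983808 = 98.03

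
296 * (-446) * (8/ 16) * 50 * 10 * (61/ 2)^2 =-30701971000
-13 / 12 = -1.08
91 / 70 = 1.30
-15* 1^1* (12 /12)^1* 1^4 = -15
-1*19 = -19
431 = 431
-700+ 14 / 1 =-686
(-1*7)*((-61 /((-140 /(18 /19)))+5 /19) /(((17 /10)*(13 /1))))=-899 /4199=-0.21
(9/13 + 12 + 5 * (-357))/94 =-18.85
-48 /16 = -3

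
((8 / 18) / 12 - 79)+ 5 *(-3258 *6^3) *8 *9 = -6840238292 / 27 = -253342158.96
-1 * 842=-842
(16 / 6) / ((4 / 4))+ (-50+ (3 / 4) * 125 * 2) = 841 / 6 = 140.17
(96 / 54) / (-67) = -16 / 603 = -0.03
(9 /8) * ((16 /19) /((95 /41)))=738 /1805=0.41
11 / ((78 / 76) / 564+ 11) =78584 / 78597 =1.00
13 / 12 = 1.08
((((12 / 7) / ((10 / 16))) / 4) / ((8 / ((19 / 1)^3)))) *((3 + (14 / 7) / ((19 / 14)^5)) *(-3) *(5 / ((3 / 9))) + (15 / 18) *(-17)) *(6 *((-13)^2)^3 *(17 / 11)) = -123405299457509667 / 27797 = -4439518633575.91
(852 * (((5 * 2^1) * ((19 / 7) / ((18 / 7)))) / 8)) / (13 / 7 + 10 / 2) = 47215 / 288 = 163.94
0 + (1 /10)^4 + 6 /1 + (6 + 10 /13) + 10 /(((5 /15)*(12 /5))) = 3285013 /130000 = 25.27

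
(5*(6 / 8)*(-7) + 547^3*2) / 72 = 4546314.16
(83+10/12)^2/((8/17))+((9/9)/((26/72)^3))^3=74860841812180877/3054095819424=24511.62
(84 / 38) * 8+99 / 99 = 355 / 19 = 18.68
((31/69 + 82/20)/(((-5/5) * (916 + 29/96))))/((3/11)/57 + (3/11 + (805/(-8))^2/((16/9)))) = -147243008/168922151335775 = -0.00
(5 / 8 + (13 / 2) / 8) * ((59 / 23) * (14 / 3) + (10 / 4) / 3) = 589 / 32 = 18.41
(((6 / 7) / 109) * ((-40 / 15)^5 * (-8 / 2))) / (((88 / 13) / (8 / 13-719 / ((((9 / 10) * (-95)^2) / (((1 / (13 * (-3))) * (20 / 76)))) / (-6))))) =16088170496 / 41966770923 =0.38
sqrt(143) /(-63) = -sqrt(143) /63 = -0.19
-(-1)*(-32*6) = -192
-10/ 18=-5/ 9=-0.56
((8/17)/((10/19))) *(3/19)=12/85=0.14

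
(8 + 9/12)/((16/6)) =105/32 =3.28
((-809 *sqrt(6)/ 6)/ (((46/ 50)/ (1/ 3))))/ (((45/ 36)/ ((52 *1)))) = -4978.03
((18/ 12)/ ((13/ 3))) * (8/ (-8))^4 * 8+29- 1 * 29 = 2.77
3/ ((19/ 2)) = 6/ 19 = 0.32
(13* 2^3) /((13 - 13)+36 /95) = 2470 /9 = 274.44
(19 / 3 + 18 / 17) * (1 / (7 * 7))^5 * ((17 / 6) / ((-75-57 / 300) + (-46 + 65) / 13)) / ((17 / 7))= -245050 / 591769142029737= -0.00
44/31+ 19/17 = 1337/527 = 2.54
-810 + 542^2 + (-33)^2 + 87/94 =27640129/94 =294043.93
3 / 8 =0.38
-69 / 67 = -1.03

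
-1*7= -7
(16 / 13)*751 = 12016 / 13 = 924.31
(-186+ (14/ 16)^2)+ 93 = -5903/ 64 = -92.23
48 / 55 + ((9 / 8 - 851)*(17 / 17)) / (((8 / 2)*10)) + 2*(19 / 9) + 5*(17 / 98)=-15.28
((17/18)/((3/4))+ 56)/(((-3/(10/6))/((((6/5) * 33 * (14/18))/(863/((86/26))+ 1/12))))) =-40950448/10908351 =-3.75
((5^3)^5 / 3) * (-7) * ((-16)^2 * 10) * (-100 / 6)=27343750000000000 / 9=3038194444444444.44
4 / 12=1 / 3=0.33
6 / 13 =0.46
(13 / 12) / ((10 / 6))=13 / 20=0.65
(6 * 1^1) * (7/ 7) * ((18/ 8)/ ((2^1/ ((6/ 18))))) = 2.25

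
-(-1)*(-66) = -66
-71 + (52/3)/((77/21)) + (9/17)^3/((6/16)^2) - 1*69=-7253520/54043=-134.22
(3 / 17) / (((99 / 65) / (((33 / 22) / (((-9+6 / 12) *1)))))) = -65 / 3179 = -0.02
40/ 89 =0.45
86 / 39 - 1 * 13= -421 / 39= -10.79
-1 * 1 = -1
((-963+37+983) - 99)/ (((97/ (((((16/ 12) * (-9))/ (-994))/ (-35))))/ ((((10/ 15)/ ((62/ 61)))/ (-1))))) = -732/ 7472395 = -0.00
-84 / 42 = -2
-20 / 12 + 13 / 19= -0.98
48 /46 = 24 /23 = 1.04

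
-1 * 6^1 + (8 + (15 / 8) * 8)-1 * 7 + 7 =17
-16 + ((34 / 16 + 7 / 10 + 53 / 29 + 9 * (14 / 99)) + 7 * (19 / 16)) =-44971 / 25520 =-1.76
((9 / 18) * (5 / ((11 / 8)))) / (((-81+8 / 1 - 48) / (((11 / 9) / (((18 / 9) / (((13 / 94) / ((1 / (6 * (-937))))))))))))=7.14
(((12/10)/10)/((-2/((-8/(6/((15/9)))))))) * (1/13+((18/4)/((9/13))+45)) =447/65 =6.88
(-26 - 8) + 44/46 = -760/23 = -33.04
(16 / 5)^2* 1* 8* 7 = 14336 / 25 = 573.44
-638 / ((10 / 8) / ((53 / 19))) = -135256 / 95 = -1423.75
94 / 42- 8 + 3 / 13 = -1510 / 273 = -5.53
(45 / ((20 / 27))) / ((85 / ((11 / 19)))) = 2673 / 6460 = 0.41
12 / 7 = 1.71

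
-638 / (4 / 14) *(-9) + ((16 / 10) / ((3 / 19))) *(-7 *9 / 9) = 300391 / 15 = 20026.07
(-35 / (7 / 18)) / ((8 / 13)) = -585 / 4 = -146.25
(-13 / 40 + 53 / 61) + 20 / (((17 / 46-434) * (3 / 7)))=1044187 / 2393640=0.44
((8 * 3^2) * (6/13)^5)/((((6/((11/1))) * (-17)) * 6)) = -0.03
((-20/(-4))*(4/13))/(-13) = -20/169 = -0.12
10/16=5/8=0.62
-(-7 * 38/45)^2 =-70756/2025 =-34.94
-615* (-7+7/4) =3228.75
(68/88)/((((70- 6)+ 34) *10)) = 0.00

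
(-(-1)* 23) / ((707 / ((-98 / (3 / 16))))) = -5152 / 303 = -17.00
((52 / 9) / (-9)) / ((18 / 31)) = -806 / 729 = -1.11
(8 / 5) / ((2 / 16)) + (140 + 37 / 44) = 33801 / 220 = 153.64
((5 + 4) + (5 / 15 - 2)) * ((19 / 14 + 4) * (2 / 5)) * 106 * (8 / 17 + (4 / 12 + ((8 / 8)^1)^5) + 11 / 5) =2380972 / 357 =6669.39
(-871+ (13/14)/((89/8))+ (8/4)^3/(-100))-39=-14173196/15575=-910.00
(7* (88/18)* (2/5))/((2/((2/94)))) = 308/2115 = 0.15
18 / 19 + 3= 75 / 19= 3.95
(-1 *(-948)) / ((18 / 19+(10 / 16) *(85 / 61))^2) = 81499544832 / 284225881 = 286.74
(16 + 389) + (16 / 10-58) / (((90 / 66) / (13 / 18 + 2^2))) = 9436 / 45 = 209.69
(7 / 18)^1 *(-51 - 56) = -749 / 18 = -41.61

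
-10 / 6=-5 / 3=-1.67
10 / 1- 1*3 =7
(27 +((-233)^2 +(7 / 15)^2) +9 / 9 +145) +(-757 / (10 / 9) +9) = 24205463 / 450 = 53789.92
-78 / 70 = -39 / 35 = -1.11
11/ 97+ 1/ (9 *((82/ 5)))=0.12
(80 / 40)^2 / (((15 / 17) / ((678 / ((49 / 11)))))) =169048 / 245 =689.99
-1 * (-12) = 12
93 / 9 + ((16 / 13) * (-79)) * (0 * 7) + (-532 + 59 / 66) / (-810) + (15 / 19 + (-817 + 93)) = -723431873 / 1015740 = -712.22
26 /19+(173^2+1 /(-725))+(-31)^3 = 1919781 /13775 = 139.37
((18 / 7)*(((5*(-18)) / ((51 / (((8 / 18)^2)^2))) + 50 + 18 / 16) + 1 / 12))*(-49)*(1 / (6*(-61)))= 106473619 / 6047784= 17.61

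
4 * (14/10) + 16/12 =104/15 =6.93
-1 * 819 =-819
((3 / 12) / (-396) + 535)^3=608590740441665519 / 3974344704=153129832.91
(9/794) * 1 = 0.01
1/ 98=0.01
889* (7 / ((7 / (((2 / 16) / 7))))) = 127 / 8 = 15.88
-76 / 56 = -19 / 14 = -1.36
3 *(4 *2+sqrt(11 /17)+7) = 3 *sqrt(187) /17+45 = 47.41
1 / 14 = 0.07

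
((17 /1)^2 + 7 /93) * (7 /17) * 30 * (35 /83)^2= 634.98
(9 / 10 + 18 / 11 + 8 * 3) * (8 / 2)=5838 / 55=106.15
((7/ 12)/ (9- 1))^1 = 7/ 96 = 0.07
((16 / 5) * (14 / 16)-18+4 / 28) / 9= -527 / 315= -1.67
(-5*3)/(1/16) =-240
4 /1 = 4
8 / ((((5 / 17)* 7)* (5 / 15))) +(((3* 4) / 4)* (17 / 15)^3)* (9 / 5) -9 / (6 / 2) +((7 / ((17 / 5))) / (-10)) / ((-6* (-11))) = 162134279 / 9817500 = 16.51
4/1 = 4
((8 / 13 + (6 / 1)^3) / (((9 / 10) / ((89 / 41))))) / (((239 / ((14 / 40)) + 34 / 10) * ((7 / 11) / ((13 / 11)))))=12531200 / 8863011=1.41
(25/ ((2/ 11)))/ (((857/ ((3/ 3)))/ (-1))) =-0.16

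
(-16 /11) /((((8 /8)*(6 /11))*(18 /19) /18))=-152 /3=-50.67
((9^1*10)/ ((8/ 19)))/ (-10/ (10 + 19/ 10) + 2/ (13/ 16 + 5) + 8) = 9462285/ 332176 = 28.49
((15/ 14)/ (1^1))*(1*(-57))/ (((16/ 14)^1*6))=-285/ 32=-8.91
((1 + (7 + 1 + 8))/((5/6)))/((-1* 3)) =-34/5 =-6.80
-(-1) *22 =22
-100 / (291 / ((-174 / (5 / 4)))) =4640 / 97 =47.84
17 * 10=170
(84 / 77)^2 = 144 / 121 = 1.19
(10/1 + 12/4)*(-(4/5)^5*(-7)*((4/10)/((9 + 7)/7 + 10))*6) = 3913728/671875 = 5.83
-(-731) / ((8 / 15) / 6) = 32895 / 4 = 8223.75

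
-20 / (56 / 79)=-395 / 14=-28.21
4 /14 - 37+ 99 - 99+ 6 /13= -3299 /91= -36.25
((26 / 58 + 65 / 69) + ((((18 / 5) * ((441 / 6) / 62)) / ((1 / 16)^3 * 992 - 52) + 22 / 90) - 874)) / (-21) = 5378056117141 / 129450943125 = 41.55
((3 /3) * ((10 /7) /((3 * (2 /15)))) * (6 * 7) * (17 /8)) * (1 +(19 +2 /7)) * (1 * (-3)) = -271575 /14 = -19398.21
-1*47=-47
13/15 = 0.87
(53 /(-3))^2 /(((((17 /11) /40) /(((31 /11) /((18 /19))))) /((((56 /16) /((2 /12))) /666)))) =115815070 /152847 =757.72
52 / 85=0.61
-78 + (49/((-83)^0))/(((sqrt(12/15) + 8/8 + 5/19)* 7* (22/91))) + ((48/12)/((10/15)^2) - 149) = -679337/3949 - 229957* sqrt(5)/15796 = -204.58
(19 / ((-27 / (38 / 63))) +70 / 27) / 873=0.00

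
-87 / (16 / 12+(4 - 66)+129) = -1.27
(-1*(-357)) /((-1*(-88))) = 357 /88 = 4.06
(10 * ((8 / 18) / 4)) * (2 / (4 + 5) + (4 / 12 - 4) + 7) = 320 / 81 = 3.95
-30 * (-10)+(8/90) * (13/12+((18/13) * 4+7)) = 105725/351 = 301.21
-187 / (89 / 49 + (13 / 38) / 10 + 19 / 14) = -3481940 / 59727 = -58.30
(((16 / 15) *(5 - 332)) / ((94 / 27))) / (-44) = 2.28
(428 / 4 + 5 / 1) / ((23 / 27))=3024 / 23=131.48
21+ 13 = 34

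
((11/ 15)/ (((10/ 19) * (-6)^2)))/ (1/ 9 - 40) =-209/ 215400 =-0.00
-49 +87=38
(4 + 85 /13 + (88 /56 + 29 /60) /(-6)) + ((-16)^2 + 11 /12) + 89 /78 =8787991 /32760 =268.25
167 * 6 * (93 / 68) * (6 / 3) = 46593 / 17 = 2740.76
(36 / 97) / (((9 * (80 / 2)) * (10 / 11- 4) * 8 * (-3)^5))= 11 / 64113120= 0.00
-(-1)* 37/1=37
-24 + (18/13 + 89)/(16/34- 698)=-3719671/154154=-24.13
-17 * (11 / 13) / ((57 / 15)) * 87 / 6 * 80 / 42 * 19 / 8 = -135575 / 546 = -248.31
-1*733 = -733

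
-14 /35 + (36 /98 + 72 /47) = 17264 /11515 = 1.50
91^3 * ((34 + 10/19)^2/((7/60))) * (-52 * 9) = -1300861076336640/361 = -3603493286251.08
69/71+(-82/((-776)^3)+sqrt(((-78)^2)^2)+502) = 6586.97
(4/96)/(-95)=-1/2280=-0.00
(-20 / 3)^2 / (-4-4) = -50 / 9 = -5.56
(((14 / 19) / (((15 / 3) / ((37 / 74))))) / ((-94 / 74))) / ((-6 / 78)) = 3367 / 4465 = 0.75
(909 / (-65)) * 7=-6363 / 65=-97.89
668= 668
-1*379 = -379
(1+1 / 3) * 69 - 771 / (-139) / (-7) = 88745 / 973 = 91.21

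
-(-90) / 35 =18 / 7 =2.57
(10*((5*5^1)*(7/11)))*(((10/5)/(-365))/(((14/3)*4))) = -75/1606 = -0.05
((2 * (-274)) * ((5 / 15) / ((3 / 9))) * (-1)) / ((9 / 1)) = 60.89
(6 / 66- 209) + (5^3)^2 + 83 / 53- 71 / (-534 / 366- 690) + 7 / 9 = 3412326053090 / 221313213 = 15418.54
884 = 884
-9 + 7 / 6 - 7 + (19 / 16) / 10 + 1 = -6583 / 480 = -13.71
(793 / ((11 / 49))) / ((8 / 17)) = 660569 / 88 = 7506.47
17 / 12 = 1.42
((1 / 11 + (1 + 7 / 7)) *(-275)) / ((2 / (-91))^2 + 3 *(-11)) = 4761575 / 273269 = 17.42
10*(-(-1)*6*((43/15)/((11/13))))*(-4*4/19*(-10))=357760/209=1711.77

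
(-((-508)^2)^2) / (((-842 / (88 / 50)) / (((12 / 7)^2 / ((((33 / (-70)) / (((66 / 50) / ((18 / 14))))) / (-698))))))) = 32725246830149632 / 52625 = 621857421950.59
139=139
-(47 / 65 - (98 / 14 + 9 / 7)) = 3441 / 455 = 7.56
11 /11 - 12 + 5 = -6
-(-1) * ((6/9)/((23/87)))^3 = 195112/12167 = 16.04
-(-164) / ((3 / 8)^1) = 1312 / 3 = 437.33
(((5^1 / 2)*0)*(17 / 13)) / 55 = 0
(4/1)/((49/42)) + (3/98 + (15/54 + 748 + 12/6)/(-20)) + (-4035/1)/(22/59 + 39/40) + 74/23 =-780661553003/258119064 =-3024.42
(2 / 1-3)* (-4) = 4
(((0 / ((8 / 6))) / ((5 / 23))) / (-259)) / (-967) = 0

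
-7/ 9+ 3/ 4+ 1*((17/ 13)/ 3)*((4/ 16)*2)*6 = 1.28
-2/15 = -0.13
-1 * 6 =-6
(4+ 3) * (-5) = -35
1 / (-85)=-1 / 85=-0.01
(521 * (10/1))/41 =5210/41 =127.07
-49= -49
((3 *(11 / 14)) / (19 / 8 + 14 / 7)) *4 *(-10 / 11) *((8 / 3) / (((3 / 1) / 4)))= -1024 / 147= -6.97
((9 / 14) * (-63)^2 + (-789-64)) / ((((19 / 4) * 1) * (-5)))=-6794 / 95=-71.52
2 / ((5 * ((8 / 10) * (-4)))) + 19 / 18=67 / 72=0.93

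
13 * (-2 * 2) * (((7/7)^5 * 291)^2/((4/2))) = -2201706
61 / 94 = 0.65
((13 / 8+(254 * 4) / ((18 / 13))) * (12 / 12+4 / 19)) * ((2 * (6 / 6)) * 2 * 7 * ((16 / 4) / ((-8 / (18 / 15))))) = -8524789 / 570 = -14955.77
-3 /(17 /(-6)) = 18 /17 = 1.06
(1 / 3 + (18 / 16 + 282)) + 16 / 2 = 6995 / 24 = 291.46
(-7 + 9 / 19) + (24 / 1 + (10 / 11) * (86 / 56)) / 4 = -2075 / 11704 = -0.18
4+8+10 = 22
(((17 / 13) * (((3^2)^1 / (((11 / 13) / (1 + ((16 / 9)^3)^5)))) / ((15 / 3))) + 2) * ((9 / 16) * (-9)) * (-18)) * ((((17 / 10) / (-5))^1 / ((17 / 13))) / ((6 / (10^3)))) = -61529555.17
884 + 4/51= 45088/51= 884.08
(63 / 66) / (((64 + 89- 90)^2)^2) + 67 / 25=1105707859 / 412577550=2.68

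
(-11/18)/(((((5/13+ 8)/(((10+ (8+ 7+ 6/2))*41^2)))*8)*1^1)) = -1682681/3924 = -428.82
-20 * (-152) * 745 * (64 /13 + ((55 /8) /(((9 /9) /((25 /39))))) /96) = 10533514025 /936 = 11253754.30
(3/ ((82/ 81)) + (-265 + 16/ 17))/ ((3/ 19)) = -6915373/ 4182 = -1653.60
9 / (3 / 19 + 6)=19 / 13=1.46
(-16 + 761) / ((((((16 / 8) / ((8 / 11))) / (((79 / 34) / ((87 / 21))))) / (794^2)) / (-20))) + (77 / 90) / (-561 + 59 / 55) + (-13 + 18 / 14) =-40313198683203500375 / 21042845208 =-1915767486.99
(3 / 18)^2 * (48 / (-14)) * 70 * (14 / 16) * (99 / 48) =-385 / 32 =-12.03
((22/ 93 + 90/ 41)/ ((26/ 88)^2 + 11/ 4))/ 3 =17950592/ 62834427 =0.29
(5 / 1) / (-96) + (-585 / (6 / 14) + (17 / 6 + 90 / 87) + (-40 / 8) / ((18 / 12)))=-1364.52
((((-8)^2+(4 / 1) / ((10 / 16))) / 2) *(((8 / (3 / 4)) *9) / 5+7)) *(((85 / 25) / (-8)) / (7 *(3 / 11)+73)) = -269467 / 51500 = -5.23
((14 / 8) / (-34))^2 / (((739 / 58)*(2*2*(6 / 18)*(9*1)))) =1421 / 82011264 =0.00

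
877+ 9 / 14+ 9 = 12413 / 14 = 886.64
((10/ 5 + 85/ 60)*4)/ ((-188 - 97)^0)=41/ 3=13.67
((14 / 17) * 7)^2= 9604 / 289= 33.23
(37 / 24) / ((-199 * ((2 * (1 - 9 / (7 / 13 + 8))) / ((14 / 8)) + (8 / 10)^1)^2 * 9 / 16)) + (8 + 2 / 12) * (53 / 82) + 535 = 54385587046849 / 100666851624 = 540.25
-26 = -26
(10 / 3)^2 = 100 / 9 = 11.11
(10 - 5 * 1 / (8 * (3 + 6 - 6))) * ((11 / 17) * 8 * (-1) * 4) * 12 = -41360 / 17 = -2432.94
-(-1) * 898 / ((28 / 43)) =19307 / 14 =1379.07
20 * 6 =120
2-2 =0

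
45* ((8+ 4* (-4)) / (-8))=45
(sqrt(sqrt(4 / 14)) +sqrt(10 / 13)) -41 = -41 +2^(1 / 4)*7^(3 / 4) / 7 +sqrt(130) / 13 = -39.39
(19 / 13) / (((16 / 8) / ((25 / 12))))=475 / 312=1.52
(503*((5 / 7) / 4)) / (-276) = -2515 / 7728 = -0.33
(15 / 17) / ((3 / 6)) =30 / 17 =1.76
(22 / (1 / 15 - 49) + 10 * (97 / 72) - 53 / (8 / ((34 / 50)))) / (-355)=-5626747 / 234513000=-0.02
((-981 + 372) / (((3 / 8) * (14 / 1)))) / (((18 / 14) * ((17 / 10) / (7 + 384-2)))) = -20644.97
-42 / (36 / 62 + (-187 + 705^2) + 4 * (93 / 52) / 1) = -16926 / 200228831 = -0.00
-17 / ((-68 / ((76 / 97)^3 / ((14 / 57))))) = 3127704 / 6388711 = 0.49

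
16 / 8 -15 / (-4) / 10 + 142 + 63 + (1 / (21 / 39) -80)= 7237 / 56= 129.23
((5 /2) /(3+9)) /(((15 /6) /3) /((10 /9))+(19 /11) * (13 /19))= 0.11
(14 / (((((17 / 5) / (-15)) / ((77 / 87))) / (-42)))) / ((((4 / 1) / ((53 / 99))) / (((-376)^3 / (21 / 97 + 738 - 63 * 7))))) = -234339375038720 / 4263957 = -54958193.77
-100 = -100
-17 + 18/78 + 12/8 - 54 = -1801/26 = -69.27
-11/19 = -0.58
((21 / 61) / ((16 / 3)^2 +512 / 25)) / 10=945 / 1342976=0.00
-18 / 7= -2.57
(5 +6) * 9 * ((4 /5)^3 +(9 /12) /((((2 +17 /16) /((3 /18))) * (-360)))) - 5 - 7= 947581 /24500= 38.68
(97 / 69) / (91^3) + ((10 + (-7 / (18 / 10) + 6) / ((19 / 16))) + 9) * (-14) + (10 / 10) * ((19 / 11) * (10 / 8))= -1981704078017 / 6863524668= -288.73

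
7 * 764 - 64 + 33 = 5317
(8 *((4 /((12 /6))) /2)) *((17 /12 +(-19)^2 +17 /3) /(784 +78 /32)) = 141344 /37749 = 3.74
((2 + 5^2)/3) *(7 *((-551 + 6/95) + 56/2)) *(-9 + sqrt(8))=28167993/95 - 6259554 *sqrt(2)/95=203322.60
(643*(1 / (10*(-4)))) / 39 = -643 / 1560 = -0.41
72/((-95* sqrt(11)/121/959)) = -26516.52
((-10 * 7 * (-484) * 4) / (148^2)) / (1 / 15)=127050 / 1369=92.80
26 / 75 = 0.35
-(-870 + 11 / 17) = 14779 / 17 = 869.35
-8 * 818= -6544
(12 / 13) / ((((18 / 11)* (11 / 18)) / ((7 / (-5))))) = -84 / 65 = -1.29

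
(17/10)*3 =51/10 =5.10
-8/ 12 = -2/ 3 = -0.67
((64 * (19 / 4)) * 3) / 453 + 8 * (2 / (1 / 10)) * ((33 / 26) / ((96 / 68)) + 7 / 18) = 3676178 / 17667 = 208.08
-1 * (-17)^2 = -289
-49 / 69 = -0.71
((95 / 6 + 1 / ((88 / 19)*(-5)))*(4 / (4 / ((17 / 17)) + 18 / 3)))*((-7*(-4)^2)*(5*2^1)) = -7073.99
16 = 16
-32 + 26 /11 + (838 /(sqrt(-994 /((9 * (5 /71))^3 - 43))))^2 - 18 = 30151.26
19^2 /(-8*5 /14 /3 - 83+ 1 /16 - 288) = -121296 /124955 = -0.97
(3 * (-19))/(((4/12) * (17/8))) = -1368/17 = -80.47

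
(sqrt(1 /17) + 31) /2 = sqrt(17) /34 + 31 /2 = 15.62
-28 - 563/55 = -2103/55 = -38.24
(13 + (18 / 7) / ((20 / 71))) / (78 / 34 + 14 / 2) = 26333 / 11060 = 2.38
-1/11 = -0.09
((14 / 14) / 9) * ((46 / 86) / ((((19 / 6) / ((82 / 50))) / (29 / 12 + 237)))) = 2709239 / 367650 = 7.37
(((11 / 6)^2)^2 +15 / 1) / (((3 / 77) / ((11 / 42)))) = 4123801 / 23328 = 176.77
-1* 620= -620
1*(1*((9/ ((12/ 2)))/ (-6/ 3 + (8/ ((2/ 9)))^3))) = 3/ 93308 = 0.00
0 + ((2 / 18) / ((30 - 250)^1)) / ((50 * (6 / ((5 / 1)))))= -1 / 118800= -0.00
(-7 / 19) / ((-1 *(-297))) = -0.00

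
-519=-519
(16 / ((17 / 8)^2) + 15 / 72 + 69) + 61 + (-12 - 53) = 476861 / 6936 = 68.75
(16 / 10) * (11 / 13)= 88 / 65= 1.35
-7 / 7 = -1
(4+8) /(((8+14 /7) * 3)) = 2 /5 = 0.40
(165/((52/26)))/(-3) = -27.50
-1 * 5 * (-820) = 4100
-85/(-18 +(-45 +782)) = -85/719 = -0.12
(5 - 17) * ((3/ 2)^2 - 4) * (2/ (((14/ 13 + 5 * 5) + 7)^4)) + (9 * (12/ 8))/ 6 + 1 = 55556116031/ 17094005000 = 3.25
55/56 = 0.98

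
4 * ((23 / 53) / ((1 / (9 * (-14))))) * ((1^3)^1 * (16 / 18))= -10304 / 53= -194.42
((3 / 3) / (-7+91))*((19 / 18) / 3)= 19 / 4536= 0.00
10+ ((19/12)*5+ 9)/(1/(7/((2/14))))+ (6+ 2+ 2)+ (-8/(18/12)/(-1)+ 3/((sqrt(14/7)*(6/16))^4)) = 96355/108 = 892.18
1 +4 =5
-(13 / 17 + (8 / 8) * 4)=-4.76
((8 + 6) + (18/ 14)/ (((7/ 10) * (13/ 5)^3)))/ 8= 189799/ 107653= 1.76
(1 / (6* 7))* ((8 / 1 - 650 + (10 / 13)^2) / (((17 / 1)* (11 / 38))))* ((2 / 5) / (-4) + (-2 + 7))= -7208467 / 474045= -15.21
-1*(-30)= 30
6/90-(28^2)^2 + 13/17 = -156737068/255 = -614655.17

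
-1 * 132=-132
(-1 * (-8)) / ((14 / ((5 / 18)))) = 10 / 63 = 0.16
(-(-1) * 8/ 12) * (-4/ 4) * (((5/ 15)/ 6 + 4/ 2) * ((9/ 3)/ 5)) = -0.82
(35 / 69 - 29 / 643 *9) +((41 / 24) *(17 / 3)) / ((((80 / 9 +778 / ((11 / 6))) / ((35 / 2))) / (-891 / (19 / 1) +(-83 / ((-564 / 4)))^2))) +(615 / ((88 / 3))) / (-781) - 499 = -266126204775389207303 / 514624739572537803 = -517.13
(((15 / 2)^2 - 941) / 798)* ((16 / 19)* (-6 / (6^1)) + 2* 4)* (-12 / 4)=60163 / 2527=23.81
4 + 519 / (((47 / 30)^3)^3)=14691998892411068 / 1119130473102767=13.13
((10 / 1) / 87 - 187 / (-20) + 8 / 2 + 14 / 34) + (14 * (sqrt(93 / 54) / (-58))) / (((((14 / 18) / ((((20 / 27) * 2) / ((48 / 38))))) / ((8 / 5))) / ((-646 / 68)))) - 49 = -1038947 / 29580 + 722 * sqrt(62) / 783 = -27.86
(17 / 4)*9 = 153 / 4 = 38.25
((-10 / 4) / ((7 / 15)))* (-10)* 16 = 6000 / 7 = 857.14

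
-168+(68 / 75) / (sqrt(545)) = -168+68 * sqrt(545) / 40875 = -167.96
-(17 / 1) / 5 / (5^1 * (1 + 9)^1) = -17 / 250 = -0.07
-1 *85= -85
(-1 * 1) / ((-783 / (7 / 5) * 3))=0.00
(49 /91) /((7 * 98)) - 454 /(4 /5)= -361497 /637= -567.50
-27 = -27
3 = 3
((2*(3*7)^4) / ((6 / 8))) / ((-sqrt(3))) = -172872*sqrt(3) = -299423.09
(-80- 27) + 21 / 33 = -1170 / 11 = -106.36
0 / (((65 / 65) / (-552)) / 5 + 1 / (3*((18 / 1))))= 0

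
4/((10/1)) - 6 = -28/5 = -5.60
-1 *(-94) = 94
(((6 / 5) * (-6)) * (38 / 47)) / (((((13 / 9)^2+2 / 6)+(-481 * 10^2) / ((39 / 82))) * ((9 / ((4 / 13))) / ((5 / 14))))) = 6156 / 8758872577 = 0.00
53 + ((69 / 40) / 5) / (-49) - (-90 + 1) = 141.99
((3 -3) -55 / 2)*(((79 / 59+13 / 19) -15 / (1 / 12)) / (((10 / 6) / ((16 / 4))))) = 13167792 / 1121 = 11746.47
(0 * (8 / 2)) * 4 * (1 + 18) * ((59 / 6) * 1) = 0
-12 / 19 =-0.63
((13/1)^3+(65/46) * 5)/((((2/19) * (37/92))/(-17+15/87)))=-940060264/1073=-876104.63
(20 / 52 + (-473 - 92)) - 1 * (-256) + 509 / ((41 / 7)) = -118173 / 533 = -221.71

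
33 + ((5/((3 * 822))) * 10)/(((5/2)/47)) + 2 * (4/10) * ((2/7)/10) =7207757/215775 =33.40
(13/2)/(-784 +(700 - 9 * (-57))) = 1/66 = 0.02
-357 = -357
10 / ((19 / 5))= 50 / 19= 2.63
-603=-603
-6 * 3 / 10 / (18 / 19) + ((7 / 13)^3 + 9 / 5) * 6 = 216113 / 21970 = 9.84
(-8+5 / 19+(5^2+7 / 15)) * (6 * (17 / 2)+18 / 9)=939.68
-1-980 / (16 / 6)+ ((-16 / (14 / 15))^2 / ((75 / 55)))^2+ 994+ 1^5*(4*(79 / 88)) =1243264520 / 26411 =47073.74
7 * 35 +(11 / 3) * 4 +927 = 3560 / 3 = 1186.67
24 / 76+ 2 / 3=56 / 57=0.98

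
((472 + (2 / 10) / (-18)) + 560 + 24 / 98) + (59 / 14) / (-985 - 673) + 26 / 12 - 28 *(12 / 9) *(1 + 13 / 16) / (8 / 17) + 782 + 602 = 33262840901 / 14623560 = 2274.61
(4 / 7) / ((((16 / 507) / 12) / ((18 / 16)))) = 13689 / 56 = 244.45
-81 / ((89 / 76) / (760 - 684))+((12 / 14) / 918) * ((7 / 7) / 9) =-4509663895 / 857871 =-5256.81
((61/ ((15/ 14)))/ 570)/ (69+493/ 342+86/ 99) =9394/ 6706725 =0.00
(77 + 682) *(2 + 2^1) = 3036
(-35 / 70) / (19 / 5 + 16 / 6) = -15 / 194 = -0.08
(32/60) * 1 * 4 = 32/15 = 2.13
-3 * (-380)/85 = 228/17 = 13.41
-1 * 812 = -812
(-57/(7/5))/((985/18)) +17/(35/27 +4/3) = 560115/97909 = 5.72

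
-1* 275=-275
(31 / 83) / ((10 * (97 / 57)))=1767 / 80510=0.02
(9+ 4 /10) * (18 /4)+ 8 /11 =4733 /110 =43.03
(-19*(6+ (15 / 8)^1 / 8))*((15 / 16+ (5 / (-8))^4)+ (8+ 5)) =-437522253 / 262144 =-1669.01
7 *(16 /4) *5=140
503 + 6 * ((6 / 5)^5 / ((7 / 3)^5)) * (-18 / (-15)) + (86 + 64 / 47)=7289819477181 / 12342640625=590.62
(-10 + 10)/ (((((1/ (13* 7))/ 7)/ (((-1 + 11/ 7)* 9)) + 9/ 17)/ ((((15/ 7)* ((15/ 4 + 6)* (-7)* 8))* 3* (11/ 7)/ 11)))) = 0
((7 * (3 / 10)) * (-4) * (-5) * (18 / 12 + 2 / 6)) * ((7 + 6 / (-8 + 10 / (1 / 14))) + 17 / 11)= 1323 / 2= 661.50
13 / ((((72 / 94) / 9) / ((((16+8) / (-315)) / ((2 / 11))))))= -6721 / 105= -64.01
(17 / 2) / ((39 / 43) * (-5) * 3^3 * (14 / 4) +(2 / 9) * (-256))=-6579 / 375727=-0.02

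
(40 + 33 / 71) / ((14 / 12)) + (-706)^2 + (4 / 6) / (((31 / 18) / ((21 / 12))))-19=7679655534 / 15407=498452.36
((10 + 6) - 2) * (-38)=-532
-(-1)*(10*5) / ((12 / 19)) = 475 / 6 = 79.17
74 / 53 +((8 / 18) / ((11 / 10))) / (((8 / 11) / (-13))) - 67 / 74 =-237605 / 35298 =-6.73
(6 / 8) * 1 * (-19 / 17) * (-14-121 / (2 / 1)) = 8493 / 136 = 62.45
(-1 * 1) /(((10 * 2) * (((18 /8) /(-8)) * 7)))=8 /315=0.03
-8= -8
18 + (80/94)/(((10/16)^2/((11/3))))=18322/705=25.99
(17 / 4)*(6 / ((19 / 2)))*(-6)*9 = -2754 / 19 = -144.95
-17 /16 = -1.06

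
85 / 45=17 / 9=1.89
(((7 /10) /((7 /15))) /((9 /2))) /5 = 1 /15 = 0.07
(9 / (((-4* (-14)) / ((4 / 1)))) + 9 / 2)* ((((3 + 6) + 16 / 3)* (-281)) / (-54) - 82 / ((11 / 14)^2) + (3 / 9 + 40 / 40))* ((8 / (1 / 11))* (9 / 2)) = -1274840 / 11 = -115894.55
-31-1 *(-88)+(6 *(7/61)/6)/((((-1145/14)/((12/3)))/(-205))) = 812305/13969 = 58.15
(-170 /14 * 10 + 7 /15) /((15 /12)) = -96.77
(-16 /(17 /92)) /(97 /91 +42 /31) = -4152512 /116093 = -35.77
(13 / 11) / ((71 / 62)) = 806 / 781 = 1.03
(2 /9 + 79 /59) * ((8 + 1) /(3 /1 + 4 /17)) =14093 /3245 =4.34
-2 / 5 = -0.40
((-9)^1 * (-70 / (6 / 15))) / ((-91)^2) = 225 / 1183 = 0.19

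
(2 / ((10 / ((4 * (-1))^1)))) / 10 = -2 / 25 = -0.08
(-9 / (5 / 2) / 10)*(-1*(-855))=-1539 / 5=-307.80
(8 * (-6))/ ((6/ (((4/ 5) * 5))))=-32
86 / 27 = 3.19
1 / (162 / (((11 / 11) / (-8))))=-1 / 1296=-0.00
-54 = -54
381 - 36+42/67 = 23157/67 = 345.63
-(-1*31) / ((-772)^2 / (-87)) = -2697 / 595984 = -0.00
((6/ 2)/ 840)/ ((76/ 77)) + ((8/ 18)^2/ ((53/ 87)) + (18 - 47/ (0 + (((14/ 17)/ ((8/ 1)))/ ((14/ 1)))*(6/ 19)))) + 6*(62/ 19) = -87889754179/ 4350240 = -20203.43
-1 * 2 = -2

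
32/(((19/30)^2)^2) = 25920000/130321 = 198.89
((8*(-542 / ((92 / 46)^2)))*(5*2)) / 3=-10840 / 3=-3613.33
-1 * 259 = -259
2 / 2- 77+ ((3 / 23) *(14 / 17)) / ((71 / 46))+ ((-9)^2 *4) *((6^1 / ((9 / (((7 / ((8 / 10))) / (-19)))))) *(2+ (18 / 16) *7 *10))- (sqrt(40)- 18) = -19530299 / 2414- 2 *sqrt(10) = -8096.75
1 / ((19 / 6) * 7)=6 / 133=0.05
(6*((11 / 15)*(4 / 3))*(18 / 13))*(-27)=-14256 / 65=-219.32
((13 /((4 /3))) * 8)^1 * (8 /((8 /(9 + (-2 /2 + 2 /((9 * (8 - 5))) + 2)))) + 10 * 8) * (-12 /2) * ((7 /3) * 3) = -885248 /3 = -295082.67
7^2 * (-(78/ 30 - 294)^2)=-104019601/ 25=-4160784.04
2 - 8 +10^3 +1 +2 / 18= 8956 / 9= 995.11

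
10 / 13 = 0.77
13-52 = -39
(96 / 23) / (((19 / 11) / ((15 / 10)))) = 1584 / 437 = 3.62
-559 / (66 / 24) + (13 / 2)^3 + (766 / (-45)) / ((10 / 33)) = 100181 / 6600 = 15.18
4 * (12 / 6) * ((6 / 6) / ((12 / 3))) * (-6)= -12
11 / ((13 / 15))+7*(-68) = -6023 / 13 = -463.31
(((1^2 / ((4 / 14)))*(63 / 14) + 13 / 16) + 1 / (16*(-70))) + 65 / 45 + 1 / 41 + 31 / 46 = 177793123 / 9505440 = 18.70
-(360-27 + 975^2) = -950958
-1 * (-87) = 87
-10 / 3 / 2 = -5 / 3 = -1.67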